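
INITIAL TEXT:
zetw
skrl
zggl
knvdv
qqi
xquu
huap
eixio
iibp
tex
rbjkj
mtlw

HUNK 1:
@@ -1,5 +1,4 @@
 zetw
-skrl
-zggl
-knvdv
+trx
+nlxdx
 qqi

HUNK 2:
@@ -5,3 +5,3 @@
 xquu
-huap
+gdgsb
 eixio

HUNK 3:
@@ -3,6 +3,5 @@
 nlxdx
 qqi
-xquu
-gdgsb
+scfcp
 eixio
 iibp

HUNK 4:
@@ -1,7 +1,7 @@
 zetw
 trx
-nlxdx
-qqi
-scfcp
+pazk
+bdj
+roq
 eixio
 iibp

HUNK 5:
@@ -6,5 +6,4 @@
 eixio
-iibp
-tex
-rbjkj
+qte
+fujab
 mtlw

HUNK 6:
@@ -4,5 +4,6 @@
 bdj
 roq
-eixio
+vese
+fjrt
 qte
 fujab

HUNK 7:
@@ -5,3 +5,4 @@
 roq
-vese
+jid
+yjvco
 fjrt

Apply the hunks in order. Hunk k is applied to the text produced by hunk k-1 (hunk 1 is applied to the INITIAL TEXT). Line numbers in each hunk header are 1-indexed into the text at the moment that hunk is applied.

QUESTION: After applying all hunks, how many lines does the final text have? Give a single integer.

Answer: 11

Derivation:
Hunk 1: at line 1 remove [skrl,zggl,knvdv] add [trx,nlxdx] -> 11 lines: zetw trx nlxdx qqi xquu huap eixio iibp tex rbjkj mtlw
Hunk 2: at line 5 remove [huap] add [gdgsb] -> 11 lines: zetw trx nlxdx qqi xquu gdgsb eixio iibp tex rbjkj mtlw
Hunk 3: at line 3 remove [xquu,gdgsb] add [scfcp] -> 10 lines: zetw trx nlxdx qqi scfcp eixio iibp tex rbjkj mtlw
Hunk 4: at line 1 remove [nlxdx,qqi,scfcp] add [pazk,bdj,roq] -> 10 lines: zetw trx pazk bdj roq eixio iibp tex rbjkj mtlw
Hunk 5: at line 6 remove [iibp,tex,rbjkj] add [qte,fujab] -> 9 lines: zetw trx pazk bdj roq eixio qte fujab mtlw
Hunk 6: at line 4 remove [eixio] add [vese,fjrt] -> 10 lines: zetw trx pazk bdj roq vese fjrt qte fujab mtlw
Hunk 7: at line 5 remove [vese] add [jid,yjvco] -> 11 lines: zetw trx pazk bdj roq jid yjvco fjrt qte fujab mtlw
Final line count: 11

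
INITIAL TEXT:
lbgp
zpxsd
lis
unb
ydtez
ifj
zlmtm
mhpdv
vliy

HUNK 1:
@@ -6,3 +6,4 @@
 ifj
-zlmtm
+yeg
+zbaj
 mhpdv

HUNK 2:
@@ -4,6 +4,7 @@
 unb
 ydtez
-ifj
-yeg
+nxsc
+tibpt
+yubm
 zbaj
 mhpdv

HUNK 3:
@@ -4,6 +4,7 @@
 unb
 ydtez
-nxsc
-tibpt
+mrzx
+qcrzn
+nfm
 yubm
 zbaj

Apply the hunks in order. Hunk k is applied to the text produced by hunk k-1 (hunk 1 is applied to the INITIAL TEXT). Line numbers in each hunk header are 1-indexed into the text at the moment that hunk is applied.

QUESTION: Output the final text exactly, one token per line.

Answer: lbgp
zpxsd
lis
unb
ydtez
mrzx
qcrzn
nfm
yubm
zbaj
mhpdv
vliy

Derivation:
Hunk 1: at line 6 remove [zlmtm] add [yeg,zbaj] -> 10 lines: lbgp zpxsd lis unb ydtez ifj yeg zbaj mhpdv vliy
Hunk 2: at line 4 remove [ifj,yeg] add [nxsc,tibpt,yubm] -> 11 lines: lbgp zpxsd lis unb ydtez nxsc tibpt yubm zbaj mhpdv vliy
Hunk 3: at line 4 remove [nxsc,tibpt] add [mrzx,qcrzn,nfm] -> 12 lines: lbgp zpxsd lis unb ydtez mrzx qcrzn nfm yubm zbaj mhpdv vliy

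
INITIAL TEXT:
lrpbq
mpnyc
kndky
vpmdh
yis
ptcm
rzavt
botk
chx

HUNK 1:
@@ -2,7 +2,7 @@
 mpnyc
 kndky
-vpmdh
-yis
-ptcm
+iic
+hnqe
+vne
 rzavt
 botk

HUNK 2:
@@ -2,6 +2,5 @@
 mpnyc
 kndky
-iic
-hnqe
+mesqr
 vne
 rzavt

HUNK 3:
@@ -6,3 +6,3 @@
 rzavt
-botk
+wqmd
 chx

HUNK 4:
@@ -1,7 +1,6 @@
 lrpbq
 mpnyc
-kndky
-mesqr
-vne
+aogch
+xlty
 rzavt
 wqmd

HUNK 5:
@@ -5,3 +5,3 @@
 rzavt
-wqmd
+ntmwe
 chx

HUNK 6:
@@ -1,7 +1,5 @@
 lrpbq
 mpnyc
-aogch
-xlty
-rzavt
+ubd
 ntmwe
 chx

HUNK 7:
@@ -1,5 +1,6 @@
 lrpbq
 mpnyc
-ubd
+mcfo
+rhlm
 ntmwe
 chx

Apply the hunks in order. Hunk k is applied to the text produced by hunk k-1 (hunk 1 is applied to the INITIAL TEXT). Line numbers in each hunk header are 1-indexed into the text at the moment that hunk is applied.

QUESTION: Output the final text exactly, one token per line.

Hunk 1: at line 2 remove [vpmdh,yis,ptcm] add [iic,hnqe,vne] -> 9 lines: lrpbq mpnyc kndky iic hnqe vne rzavt botk chx
Hunk 2: at line 2 remove [iic,hnqe] add [mesqr] -> 8 lines: lrpbq mpnyc kndky mesqr vne rzavt botk chx
Hunk 3: at line 6 remove [botk] add [wqmd] -> 8 lines: lrpbq mpnyc kndky mesqr vne rzavt wqmd chx
Hunk 4: at line 1 remove [kndky,mesqr,vne] add [aogch,xlty] -> 7 lines: lrpbq mpnyc aogch xlty rzavt wqmd chx
Hunk 5: at line 5 remove [wqmd] add [ntmwe] -> 7 lines: lrpbq mpnyc aogch xlty rzavt ntmwe chx
Hunk 6: at line 1 remove [aogch,xlty,rzavt] add [ubd] -> 5 lines: lrpbq mpnyc ubd ntmwe chx
Hunk 7: at line 1 remove [ubd] add [mcfo,rhlm] -> 6 lines: lrpbq mpnyc mcfo rhlm ntmwe chx

Answer: lrpbq
mpnyc
mcfo
rhlm
ntmwe
chx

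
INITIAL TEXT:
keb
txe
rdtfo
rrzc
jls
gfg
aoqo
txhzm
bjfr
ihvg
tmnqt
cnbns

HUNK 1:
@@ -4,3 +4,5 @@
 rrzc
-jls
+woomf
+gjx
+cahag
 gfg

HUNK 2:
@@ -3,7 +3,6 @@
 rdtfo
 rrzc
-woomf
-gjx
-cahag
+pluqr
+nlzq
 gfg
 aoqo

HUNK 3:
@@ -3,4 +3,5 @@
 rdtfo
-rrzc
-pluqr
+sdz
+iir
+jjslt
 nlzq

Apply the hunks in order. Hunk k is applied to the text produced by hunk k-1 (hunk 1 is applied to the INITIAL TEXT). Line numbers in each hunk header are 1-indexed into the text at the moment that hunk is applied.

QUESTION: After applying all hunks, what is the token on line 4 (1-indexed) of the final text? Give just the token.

Hunk 1: at line 4 remove [jls] add [woomf,gjx,cahag] -> 14 lines: keb txe rdtfo rrzc woomf gjx cahag gfg aoqo txhzm bjfr ihvg tmnqt cnbns
Hunk 2: at line 3 remove [woomf,gjx,cahag] add [pluqr,nlzq] -> 13 lines: keb txe rdtfo rrzc pluqr nlzq gfg aoqo txhzm bjfr ihvg tmnqt cnbns
Hunk 3: at line 3 remove [rrzc,pluqr] add [sdz,iir,jjslt] -> 14 lines: keb txe rdtfo sdz iir jjslt nlzq gfg aoqo txhzm bjfr ihvg tmnqt cnbns
Final line 4: sdz

Answer: sdz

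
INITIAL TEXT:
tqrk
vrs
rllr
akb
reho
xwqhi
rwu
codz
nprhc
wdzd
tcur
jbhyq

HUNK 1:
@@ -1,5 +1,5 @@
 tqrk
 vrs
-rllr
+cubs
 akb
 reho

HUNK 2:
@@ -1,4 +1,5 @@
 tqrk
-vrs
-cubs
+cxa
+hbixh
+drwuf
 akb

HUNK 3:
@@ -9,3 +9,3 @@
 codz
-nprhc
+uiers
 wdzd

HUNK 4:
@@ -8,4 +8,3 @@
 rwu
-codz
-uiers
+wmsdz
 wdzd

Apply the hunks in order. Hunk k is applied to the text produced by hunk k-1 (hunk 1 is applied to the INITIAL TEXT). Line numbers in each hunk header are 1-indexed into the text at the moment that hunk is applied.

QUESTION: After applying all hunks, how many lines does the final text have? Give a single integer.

Hunk 1: at line 1 remove [rllr] add [cubs] -> 12 lines: tqrk vrs cubs akb reho xwqhi rwu codz nprhc wdzd tcur jbhyq
Hunk 2: at line 1 remove [vrs,cubs] add [cxa,hbixh,drwuf] -> 13 lines: tqrk cxa hbixh drwuf akb reho xwqhi rwu codz nprhc wdzd tcur jbhyq
Hunk 3: at line 9 remove [nprhc] add [uiers] -> 13 lines: tqrk cxa hbixh drwuf akb reho xwqhi rwu codz uiers wdzd tcur jbhyq
Hunk 4: at line 8 remove [codz,uiers] add [wmsdz] -> 12 lines: tqrk cxa hbixh drwuf akb reho xwqhi rwu wmsdz wdzd tcur jbhyq
Final line count: 12

Answer: 12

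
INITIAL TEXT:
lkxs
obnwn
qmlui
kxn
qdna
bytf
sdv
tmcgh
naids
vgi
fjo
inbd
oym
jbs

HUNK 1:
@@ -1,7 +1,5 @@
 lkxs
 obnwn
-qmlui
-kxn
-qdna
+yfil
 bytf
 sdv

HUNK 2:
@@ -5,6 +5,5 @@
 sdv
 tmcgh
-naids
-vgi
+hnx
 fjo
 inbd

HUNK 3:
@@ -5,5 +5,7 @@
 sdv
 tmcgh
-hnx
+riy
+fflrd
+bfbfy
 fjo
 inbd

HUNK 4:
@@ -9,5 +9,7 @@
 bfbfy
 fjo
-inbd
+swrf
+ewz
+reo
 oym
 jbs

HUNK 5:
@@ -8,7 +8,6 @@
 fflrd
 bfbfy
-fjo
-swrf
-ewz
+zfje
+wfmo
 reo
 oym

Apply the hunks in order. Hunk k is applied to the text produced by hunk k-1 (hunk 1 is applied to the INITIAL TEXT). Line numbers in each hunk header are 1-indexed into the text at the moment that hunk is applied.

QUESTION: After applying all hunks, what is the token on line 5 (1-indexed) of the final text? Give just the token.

Hunk 1: at line 1 remove [qmlui,kxn,qdna] add [yfil] -> 12 lines: lkxs obnwn yfil bytf sdv tmcgh naids vgi fjo inbd oym jbs
Hunk 2: at line 5 remove [naids,vgi] add [hnx] -> 11 lines: lkxs obnwn yfil bytf sdv tmcgh hnx fjo inbd oym jbs
Hunk 3: at line 5 remove [hnx] add [riy,fflrd,bfbfy] -> 13 lines: lkxs obnwn yfil bytf sdv tmcgh riy fflrd bfbfy fjo inbd oym jbs
Hunk 4: at line 9 remove [inbd] add [swrf,ewz,reo] -> 15 lines: lkxs obnwn yfil bytf sdv tmcgh riy fflrd bfbfy fjo swrf ewz reo oym jbs
Hunk 5: at line 8 remove [fjo,swrf,ewz] add [zfje,wfmo] -> 14 lines: lkxs obnwn yfil bytf sdv tmcgh riy fflrd bfbfy zfje wfmo reo oym jbs
Final line 5: sdv

Answer: sdv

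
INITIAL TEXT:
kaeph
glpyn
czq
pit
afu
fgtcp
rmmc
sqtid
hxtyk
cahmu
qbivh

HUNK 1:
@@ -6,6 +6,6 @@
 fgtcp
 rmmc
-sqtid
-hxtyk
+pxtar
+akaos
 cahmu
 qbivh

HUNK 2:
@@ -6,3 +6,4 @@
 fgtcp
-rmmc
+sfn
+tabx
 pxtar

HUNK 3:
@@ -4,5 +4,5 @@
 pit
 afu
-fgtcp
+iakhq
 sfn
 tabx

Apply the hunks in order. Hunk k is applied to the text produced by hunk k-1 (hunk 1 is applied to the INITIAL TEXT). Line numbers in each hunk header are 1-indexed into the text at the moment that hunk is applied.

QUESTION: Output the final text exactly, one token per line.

Hunk 1: at line 6 remove [sqtid,hxtyk] add [pxtar,akaos] -> 11 lines: kaeph glpyn czq pit afu fgtcp rmmc pxtar akaos cahmu qbivh
Hunk 2: at line 6 remove [rmmc] add [sfn,tabx] -> 12 lines: kaeph glpyn czq pit afu fgtcp sfn tabx pxtar akaos cahmu qbivh
Hunk 3: at line 4 remove [fgtcp] add [iakhq] -> 12 lines: kaeph glpyn czq pit afu iakhq sfn tabx pxtar akaos cahmu qbivh

Answer: kaeph
glpyn
czq
pit
afu
iakhq
sfn
tabx
pxtar
akaos
cahmu
qbivh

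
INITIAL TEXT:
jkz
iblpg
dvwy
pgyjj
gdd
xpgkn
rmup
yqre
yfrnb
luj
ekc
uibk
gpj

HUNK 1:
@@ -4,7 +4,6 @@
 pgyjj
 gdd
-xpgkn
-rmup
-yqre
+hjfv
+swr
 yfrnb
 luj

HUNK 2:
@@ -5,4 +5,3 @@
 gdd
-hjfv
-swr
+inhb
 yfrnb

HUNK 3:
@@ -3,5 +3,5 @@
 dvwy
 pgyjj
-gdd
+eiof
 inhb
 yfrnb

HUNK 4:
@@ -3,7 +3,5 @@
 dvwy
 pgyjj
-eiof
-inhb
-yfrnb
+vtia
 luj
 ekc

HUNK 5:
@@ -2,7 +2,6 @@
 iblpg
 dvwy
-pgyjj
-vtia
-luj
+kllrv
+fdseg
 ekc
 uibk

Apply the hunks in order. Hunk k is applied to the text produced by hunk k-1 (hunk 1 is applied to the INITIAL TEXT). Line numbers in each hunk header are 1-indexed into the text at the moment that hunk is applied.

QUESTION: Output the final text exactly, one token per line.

Hunk 1: at line 4 remove [xpgkn,rmup,yqre] add [hjfv,swr] -> 12 lines: jkz iblpg dvwy pgyjj gdd hjfv swr yfrnb luj ekc uibk gpj
Hunk 2: at line 5 remove [hjfv,swr] add [inhb] -> 11 lines: jkz iblpg dvwy pgyjj gdd inhb yfrnb luj ekc uibk gpj
Hunk 3: at line 3 remove [gdd] add [eiof] -> 11 lines: jkz iblpg dvwy pgyjj eiof inhb yfrnb luj ekc uibk gpj
Hunk 4: at line 3 remove [eiof,inhb,yfrnb] add [vtia] -> 9 lines: jkz iblpg dvwy pgyjj vtia luj ekc uibk gpj
Hunk 5: at line 2 remove [pgyjj,vtia,luj] add [kllrv,fdseg] -> 8 lines: jkz iblpg dvwy kllrv fdseg ekc uibk gpj

Answer: jkz
iblpg
dvwy
kllrv
fdseg
ekc
uibk
gpj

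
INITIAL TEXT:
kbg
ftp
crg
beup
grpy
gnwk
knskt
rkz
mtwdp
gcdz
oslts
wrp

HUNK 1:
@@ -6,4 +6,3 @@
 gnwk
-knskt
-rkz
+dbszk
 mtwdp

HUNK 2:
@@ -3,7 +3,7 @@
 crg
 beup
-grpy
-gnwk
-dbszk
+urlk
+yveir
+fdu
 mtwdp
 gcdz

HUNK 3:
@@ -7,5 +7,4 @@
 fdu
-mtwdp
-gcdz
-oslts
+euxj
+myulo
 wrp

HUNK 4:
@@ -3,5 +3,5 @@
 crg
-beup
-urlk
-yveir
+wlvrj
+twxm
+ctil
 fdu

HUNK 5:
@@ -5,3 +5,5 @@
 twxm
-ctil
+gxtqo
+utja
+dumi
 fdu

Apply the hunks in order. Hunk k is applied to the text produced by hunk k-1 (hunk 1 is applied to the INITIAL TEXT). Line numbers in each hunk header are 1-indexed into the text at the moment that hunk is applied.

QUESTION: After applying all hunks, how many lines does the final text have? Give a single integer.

Hunk 1: at line 6 remove [knskt,rkz] add [dbszk] -> 11 lines: kbg ftp crg beup grpy gnwk dbszk mtwdp gcdz oslts wrp
Hunk 2: at line 3 remove [grpy,gnwk,dbszk] add [urlk,yveir,fdu] -> 11 lines: kbg ftp crg beup urlk yveir fdu mtwdp gcdz oslts wrp
Hunk 3: at line 7 remove [mtwdp,gcdz,oslts] add [euxj,myulo] -> 10 lines: kbg ftp crg beup urlk yveir fdu euxj myulo wrp
Hunk 4: at line 3 remove [beup,urlk,yveir] add [wlvrj,twxm,ctil] -> 10 lines: kbg ftp crg wlvrj twxm ctil fdu euxj myulo wrp
Hunk 5: at line 5 remove [ctil] add [gxtqo,utja,dumi] -> 12 lines: kbg ftp crg wlvrj twxm gxtqo utja dumi fdu euxj myulo wrp
Final line count: 12

Answer: 12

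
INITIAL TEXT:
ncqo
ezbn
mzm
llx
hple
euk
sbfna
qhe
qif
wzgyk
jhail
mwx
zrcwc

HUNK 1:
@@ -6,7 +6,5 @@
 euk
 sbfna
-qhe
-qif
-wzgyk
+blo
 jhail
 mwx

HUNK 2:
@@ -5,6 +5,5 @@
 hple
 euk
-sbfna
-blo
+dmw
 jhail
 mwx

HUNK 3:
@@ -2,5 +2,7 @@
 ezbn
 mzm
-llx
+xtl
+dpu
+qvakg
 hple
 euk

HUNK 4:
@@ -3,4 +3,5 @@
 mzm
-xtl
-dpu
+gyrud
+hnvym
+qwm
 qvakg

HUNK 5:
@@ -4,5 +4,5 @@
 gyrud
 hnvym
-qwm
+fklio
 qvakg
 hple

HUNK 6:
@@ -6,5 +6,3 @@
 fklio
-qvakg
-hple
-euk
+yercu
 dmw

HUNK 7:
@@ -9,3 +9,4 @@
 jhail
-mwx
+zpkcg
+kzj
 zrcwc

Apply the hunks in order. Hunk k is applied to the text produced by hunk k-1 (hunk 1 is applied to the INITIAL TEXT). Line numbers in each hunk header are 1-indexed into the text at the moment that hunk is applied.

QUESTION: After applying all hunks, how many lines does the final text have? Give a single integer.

Answer: 12

Derivation:
Hunk 1: at line 6 remove [qhe,qif,wzgyk] add [blo] -> 11 lines: ncqo ezbn mzm llx hple euk sbfna blo jhail mwx zrcwc
Hunk 2: at line 5 remove [sbfna,blo] add [dmw] -> 10 lines: ncqo ezbn mzm llx hple euk dmw jhail mwx zrcwc
Hunk 3: at line 2 remove [llx] add [xtl,dpu,qvakg] -> 12 lines: ncqo ezbn mzm xtl dpu qvakg hple euk dmw jhail mwx zrcwc
Hunk 4: at line 3 remove [xtl,dpu] add [gyrud,hnvym,qwm] -> 13 lines: ncqo ezbn mzm gyrud hnvym qwm qvakg hple euk dmw jhail mwx zrcwc
Hunk 5: at line 4 remove [qwm] add [fklio] -> 13 lines: ncqo ezbn mzm gyrud hnvym fklio qvakg hple euk dmw jhail mwx zrcwc
Hunk 6: at line 6 remove [qvakg,hple,euk] add [yercu] -> 11 lines: ncqo ezbn mzm gyrud hnvym fklio yercu dmw jhail mwx zrcwc
Hunk 7: at line 9 remove [mwx] add [zpkcg,kzj] -> 12 lines: ncqo ezbn mzm gyrud hnvym fklio yercu dmw jhail zpkcg kzj zrcwc
Final line count: 12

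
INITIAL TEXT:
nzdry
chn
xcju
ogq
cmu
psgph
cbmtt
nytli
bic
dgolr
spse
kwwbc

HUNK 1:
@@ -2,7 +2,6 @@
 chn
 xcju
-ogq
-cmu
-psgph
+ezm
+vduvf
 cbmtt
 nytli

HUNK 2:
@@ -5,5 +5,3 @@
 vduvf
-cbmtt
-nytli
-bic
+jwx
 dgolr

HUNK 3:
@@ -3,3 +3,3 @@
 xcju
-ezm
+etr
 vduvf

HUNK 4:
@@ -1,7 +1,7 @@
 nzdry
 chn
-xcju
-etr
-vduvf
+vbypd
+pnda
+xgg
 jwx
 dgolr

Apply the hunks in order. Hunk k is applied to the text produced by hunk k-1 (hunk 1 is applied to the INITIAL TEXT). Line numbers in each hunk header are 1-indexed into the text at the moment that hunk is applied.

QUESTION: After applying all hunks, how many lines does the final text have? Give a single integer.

Answer: 9

Derivation:
Hunk 1: at line 2 remove [ogq,cmu,psgph] add [ezm,vduvf] -> 11 lines: nzdry chn xcju ezm vduvf cbmtt nytli bic dgolr spse kwwbc
Hunk 2: at line 5 remove [cbmtt,nytli,bic] add [jwx] -> 9 lines: nzdry chn xcju ezm vduvf jwx dgolr spse kwwbc
Hunk 3: at line 3 remove [ezm] add [etr] -> 9 lines: nzdry chn xcju etr vduvf jwx dgolr spse kwwbc
Hunk 4: at line 1 remove [xcju,etr,vduvf] add [vbypd,pnda,xgg] -> 9 lines: nzdry chn vbypd pnda xgg jwx dgolr spse kwwbc
Final line count: 9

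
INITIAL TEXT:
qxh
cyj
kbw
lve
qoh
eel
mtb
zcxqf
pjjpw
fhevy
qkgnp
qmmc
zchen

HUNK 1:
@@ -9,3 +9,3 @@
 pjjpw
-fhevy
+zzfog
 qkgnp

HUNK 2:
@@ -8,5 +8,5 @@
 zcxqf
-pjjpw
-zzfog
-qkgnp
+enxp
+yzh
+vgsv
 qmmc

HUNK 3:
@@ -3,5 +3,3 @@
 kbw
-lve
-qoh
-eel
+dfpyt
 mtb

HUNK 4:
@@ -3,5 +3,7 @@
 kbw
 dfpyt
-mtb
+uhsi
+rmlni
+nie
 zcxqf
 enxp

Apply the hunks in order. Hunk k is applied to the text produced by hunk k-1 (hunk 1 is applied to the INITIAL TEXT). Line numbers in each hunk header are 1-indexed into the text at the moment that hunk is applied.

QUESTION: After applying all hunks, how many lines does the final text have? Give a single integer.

Hunk 1: at line 9 remove [fhevy] add [zzfog] -> 13 lines: qxh cyj kbw lve qoh eel mtb zcxqf pjjpw zzfog qkgnp qmmc zchen
Hunk 2: at line 8 remove [pjjpw,zzfog,qkgnp] add [enxp,yzh,vgsv] -> 13 lines: qxh cyj kbw lve qoh eel mtb zcxqf enxp yzh vgsv qmmc zchen
Hunk 3: at line 3 remove [lve,qoh,eel] add [dfpyt] -> 11 lines: qxh cyj kbw dfpyt mtb zcxqf enxp yzh vgsv qmmc zchen
Hunk 4: at line 3 remove [mtb] add [uhsi,rmlni,nie] -> 13 lines: qxh cyj kbw dfpyt uhsi rmlni nie zcxqf enxp yzh vgsv qmmc zchen
Final line count: 13

Answer: 13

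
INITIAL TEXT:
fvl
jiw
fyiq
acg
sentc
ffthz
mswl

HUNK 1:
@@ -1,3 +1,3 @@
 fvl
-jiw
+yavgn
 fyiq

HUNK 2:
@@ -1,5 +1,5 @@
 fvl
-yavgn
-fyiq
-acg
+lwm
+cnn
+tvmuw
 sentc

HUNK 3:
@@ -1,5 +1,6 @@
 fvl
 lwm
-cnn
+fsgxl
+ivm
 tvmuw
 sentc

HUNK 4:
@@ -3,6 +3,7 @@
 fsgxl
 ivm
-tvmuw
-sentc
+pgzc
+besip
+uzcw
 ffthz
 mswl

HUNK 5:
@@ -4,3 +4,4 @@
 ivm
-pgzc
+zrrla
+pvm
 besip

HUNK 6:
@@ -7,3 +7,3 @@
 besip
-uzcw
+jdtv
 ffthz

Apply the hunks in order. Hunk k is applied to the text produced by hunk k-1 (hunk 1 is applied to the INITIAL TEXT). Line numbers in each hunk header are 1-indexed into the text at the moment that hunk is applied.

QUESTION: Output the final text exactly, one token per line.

Answer: fvl
lwm
fsgxl
ivm
zrrla
pvm
besip
jdtv
ffthz
mswl

Derivation:
Hunk 1: at line 1 remove [jiw] add [yavgn] -> 7 lines: fvl yavgn fyiq acg sentc ffthz mswl
Hunk 2: at line 1 remove [yavgn,fyiq,acg] add [lwm,cnn,tvmuw] -> 7 lines: fvl lwm cnn tvmuw sentc ffthz mswl
Hunk 3: at line 1 remove [cnn] add [fsgxl,ivm] -> 8 lines: fvl lwm fsgxl ivm tvmuw sentc ffthz mswl
Hunk 4: at line 3 remove [tvmuw,sentc] add [pgzc,besip,uzcw] -> 9 lines: fvl lwm fsgxl ivm pgzc besip uzcw ffthz mswl
Hunk 5: at line 4 remove [pgzc] add [zrrla,pvm] -> 10 lines: fvl lwm fsgxl ivm zrrla pvm besip uzcw ffthz mswl
Hunk 6: at line 7 remove [uzcw] add [jdtv] -> 10 lines: fvl lwm fsgxl ivm zrrla pvm besip jdtv ffthz mswl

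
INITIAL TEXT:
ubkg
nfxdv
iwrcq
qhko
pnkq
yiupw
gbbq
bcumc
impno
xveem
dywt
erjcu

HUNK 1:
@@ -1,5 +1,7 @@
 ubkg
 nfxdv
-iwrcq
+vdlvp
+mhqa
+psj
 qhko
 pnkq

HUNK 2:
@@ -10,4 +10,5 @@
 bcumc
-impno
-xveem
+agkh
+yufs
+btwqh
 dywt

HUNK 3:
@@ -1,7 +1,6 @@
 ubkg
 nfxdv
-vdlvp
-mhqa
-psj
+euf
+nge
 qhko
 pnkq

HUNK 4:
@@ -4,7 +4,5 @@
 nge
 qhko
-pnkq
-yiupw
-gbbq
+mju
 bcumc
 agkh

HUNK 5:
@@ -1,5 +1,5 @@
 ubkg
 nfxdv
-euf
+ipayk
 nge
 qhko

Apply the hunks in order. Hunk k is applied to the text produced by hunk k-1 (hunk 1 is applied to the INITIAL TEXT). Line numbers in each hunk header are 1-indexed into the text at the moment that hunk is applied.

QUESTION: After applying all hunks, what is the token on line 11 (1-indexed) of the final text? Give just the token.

Hunk 1: at line 1 remove [iwrcq] add [vdlvp,mhqa,psj] -> 14 lines: ubkg nfxdv vdlvp mhqa psj qhko pnkq yiupw gbbq bcumc impno xveem dywt erjcu
Hunk 2: at line 10 remove [impno,xveem] add [agkh,yufs,btwqh] -> 15 lines: ubkg nfxdv vdlvp mhqa psj qhko pnkq yiupw gbbq bcumc agkh yufs btwqh dywt erjcu
Hunk 3: at line 1 remove [vdlvp,mhqa,psj] add [euf,nge] -> 14 lines: ubkg nfxdv euf nge qhko pnkq yiupw gbbq bcumc agkh yufs btwqh dywt erjcu
Hunk 4: at line 4 remove [pnkq,yiupw,gbbq] add [mju] -> 12 lines: ubkg nfxdv euf nge qhko mju bcumc agkh yufs btwqh dywt erjcu
Hunk 5: at line 1 remove [euf] add [ipayk] -> 12 lines: ubkg nfxdv ipayk nge qhko mju bcumc agkh yufs btwqh dywt erjcu
Final line 11: dywt

Answer: dywt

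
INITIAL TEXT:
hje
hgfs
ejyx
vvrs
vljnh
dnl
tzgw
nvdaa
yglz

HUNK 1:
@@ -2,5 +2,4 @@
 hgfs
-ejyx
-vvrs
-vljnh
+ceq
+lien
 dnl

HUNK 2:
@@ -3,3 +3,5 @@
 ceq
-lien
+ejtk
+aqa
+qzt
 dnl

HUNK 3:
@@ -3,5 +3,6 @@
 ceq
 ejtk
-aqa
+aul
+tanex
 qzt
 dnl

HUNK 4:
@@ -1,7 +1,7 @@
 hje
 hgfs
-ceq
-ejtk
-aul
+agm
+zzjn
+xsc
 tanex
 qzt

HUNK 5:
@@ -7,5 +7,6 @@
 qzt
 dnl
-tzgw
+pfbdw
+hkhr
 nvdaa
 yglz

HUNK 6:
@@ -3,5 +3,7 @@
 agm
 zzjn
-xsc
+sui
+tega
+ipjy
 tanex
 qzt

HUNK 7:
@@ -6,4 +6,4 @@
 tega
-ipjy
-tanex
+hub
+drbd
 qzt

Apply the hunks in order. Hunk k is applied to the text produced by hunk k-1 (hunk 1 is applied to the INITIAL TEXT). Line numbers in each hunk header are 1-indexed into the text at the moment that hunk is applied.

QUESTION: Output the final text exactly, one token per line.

Answer: hje
hgfs
agm
zzjn
sui
tega
hub
drbd
qzt
dnl
pfbdw
hkhr
nvdaa
yglz

Derivation:
Hunk 1: at line 2 remove [ejyx,vvrs,vljnh] add [ceq,lien] -> 8 lines: hje hgfs ceq lien dnl tzgw nvdaa yglz
Hunk 2: at line 3 remove [lien] add [ejtk,aqa,qzt] -> 10 lines: hje hgfs ceq ejtk aqa qzt dnl tzgw nvdaa yglz
Hunk 3: at line 3 remove [aqa] add [aul,tanex] -> 11 lines: hje hgfs ceq ejtk aul tanex qzt dnl tzgw nvdaa yglz
Hunk 4: at line 1 remove [ceq,ejtk,aul] add [agm,zzjn,xsc] -> 11 lines: hje hgfs agm zzjn xsc tanex qzt dnl tzgw nvdaa yglz
Hunk 5: at line 7 remove [tzgw] add [pfbdw,hkhr] -> 12 lines: hje hgfs agm zzjn xsc tanex qzt dnl pfbdw hkhr nvdaa yglz
Hunk 6: at line 3 remove [xsc] add [sui,tega,ipjy] -> 14 lines: hje hgfs agm zzjn sui tega ipjy tanex qzt dnl pfbdw hkhr nvdaa yglz
Hunk 7: at line 6 remove [ipjy,tanex] add [hub,drbd] -> 14 lines: hje hgfs agm zzjn sui tega hub drbd qzt dnl pfbdw hkhr nvdaa yglz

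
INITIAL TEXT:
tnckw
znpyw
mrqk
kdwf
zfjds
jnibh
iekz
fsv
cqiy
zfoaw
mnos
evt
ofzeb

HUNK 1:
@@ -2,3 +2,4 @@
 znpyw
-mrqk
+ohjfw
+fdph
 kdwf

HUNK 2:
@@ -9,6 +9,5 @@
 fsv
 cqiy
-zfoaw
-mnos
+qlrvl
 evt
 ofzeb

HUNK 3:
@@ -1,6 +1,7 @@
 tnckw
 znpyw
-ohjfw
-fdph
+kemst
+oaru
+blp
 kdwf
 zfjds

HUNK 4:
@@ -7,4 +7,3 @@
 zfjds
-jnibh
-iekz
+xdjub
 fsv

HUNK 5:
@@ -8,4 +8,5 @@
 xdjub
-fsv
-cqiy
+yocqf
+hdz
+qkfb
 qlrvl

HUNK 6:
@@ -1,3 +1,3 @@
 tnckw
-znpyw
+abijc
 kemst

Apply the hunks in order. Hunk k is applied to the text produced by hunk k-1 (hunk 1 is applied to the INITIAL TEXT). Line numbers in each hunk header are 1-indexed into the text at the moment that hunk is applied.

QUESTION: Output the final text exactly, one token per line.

Answer: tnckw
abijc
kemst
oaru
blp
kdwf
zfjds
xdjub
yocqf
hdz
qkfb
qlrvl
evt
ofzeb

Derivation:
Hunk 1: at line 2 remove [mrqk] add [ohjfw,fdph] -> 14 lines: tnckw znpyw ohjfw fdph kdwf zfjds jnibh iekz fsv cqiy zfoaw mnos evt ofzeb
Hunk 2: at line 9 remove [zfoaw,mnos] add [qlrvl] -> 13 lines: tnckw znpyw ohjfw fdph kdwf zfjds jnibh iekz fsv cqiy qlrvl evt ofzeb
Hunk 3: at line 1 remove [ohjfw,fdph] add [kemst,oaru,blp] -> 14 lines: tnckw znpyw kemst oaru blp kdwf zfjds jnibh iekz fsv cqiy qlrvl evt ofzeb
Hunk 4: at line 7 remove [jnibh,iekz] add [xdjub] -> 13 lines: tnckw znpyw kemst oaru blp kdwf zfjds xdjub fsv cqiy qlrvl evt ofzeb
Hunk 5: at line 8 remove [fsv,cqiy] add [yocqf,hdz,qkfb] -> 14 lines: tnckw znpyw kemst oaru blp kdwf zfjds xdjub yocqf hdz qkfb qlrvl evt ofzeb
Hunk 6: at line 1 remove [znpyw] add [abijc] -> 14 lines: tnckw abijc kemst oaru blp kdwf zfjds xdjub yocqf hdz qkfb qlrvl evt ofzeb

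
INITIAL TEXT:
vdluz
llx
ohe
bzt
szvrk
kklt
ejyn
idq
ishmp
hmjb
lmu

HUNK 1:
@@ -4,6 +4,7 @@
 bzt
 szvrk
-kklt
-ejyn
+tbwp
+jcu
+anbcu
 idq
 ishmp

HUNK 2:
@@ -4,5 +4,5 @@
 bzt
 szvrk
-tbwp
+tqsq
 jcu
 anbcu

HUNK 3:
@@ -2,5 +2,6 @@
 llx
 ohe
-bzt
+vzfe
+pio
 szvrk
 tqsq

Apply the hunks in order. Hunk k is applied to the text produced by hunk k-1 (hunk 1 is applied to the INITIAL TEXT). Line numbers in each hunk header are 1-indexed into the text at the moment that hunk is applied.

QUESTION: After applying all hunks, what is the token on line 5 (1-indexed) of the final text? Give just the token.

Answer: pio

Derivation:
Hunk 1: at line 4 remove [kklt,ejyn] add [tbwp,jcu,anbcu] -> 12 lines: vdluz llx ohe bzt szvrk tbwp jcu anbcu idq ishmp hmjb lmu
Hunk 2: at line 4 remove [tbwp] add [tqsq] -> 12 lines: vdluz llx ohe bzt szvrk tqsq jcu anbcu idq ishmp hmjb lmu
Hunk 3: at line 2 remove [bzt] add [vzfe,pio] -> 13 lines: vdluz llx ohe vzfe pio szvrk tqsq jcu anbcu idq ishmp hmjb lmu
Final line 5: pio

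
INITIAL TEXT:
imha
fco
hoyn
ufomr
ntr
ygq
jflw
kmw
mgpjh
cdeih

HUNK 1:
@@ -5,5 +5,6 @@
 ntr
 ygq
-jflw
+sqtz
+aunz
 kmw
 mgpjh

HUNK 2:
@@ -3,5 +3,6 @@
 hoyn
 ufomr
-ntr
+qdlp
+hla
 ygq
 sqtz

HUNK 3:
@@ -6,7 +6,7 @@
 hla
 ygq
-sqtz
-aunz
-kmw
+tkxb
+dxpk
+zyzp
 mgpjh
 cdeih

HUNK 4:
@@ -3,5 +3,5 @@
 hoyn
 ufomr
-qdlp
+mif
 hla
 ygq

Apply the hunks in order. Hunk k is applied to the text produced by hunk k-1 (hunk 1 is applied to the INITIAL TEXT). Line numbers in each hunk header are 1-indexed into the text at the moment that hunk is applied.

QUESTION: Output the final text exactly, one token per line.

Hunk 1: at line 5 remove [jflw] add [sqtz,aunz] -> 11 lines: imha fco hoyn ufomr ntr ygq sqtz aunz kmw mgpjh cdeih
Hunk 2: at line 3 remove [ntr] add [qdlp,hla] -> 12 lines: imha fco hoyn ufomr qdlp hla ygq sqtz aunz kmw mgpjh cdeih
Hunk 3: at line 6 remove [sqtz,aunz,kmw] add [tkxb,dxpk,zyzp] -> 12 lines: imha fco hoyn ufomr qdlp hla ygq tkxb dxpk zyzp mgpjh cdeih
Hunk 4: at line 3 remove [qdlp] add [mif] -> 12 lines: imha fco hoyn ufomr mif hla ygq tkxb dxpk zyzp mgpjh cdeih

Answer: imha
fco
hoyn
ufomr
mif
hla
ygq
tkxb
dxpk
zyzp
mgpjh
cdeih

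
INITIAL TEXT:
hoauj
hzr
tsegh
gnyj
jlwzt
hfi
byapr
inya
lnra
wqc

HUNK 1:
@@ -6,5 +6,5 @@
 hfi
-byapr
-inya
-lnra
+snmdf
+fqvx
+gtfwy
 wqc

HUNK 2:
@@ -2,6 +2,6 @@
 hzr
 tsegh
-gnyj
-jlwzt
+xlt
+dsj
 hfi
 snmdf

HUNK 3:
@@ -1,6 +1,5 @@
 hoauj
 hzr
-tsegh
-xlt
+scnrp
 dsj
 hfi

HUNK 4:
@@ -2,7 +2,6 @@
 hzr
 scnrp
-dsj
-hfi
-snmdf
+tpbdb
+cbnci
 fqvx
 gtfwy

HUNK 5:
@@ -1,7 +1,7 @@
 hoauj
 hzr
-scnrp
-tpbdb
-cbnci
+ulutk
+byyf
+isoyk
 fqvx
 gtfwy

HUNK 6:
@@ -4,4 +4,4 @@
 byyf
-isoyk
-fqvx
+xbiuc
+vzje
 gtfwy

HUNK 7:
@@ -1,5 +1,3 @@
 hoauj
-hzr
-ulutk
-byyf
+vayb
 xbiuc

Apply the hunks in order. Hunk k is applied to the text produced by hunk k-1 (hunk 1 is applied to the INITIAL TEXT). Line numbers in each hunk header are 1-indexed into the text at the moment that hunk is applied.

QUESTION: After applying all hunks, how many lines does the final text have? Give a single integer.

Hunk 1: at line 6 remove [byapr,inya,lnra] add [snmdf,fqvx,gtfwy] -> 10 lines: hoauj hzr tsegh gnyj jlwzt hfi snmdf fqvx gtfwy wqc
Hunk 2: at line 2 remove [gnyj,jlwzt] add [xlt,dsj] -> 10 lines: hoauj hzr tsegh xlt dsj hfi snmdf fqvx gtfwy wqc
Hunk 3: at line 1 remove [tsegh,xlt] add [scnrp] -> 9 lines: hoauj hzr scnrp dsj hfi snmdf fqvx gtfwy wqc
Hunk 4: at line 2 remove [dsj,hfi,snmdf] add [tpbdb,cbnci] -> 8 lines: hoauj hzr scnrp tpbdb cbnci fqvx gtfwy wqc
Hunk 5: at line 1 remove [scnrp,tpbdb,cbnci] add [ulutk,byyf,isoyk] -> 8 lines: hoauj hzr ulutk byyf isoyk fqvx gtfwy wqc
Hunk 6: at line 4 remove [isoyk,fqvx] add [xbiuc,vzje] -> 8 lines: hoauj hzr ulutk byyf xbiuc vzje gtfwy wqc
Hunk 7: at line 1 remove [hzr,ulutk,byyf] add [vayb] -> 6 lines: hoauj vayb xbiuc vzje gtfwy wqc
Final line count: 6

Answer: 6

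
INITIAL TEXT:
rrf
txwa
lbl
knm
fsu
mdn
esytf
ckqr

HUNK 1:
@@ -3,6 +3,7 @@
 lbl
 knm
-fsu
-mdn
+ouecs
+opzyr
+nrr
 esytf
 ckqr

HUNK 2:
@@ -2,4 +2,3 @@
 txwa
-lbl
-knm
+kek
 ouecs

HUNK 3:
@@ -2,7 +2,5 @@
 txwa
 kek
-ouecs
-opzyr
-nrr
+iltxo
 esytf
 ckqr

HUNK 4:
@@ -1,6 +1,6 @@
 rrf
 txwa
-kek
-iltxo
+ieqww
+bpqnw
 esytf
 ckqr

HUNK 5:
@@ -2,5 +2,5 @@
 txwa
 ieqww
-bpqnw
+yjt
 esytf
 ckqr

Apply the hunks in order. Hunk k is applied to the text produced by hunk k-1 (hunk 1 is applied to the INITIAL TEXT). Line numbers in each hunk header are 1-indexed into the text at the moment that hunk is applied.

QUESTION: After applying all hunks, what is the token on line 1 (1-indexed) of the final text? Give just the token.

Answer: rrf

Derivation:
Hunk 1: at line 3 remove [fsu,mdn] add [ouecs,opzyr,nrr] -> 9 lines: rrf txwa lbl knm ouecs opzyr nrr esytf ckqr
Hunk 2: at line 2 remove [lbl,knm] add [kek] -> 8 lines: rrf txwa kek ouecs opzyr nrr esytf ckqr
Hunk 3: at line 2 remove [ouecs,opzyr,nrr] add [iltxo] -> 6 lines: rrf txwa kek iltxo esytf ckqr
Hunk 4: at line 1 remove [kek,iltxo] add [ieqww,bpqnw] -> 6 lines: rrf txwa ieqww bpqnw esytf ckqr
Hunk 5: at line 2 remove [bpqnw] add [yjt] -> 6 lines: rrf txwa ieqww yjt esytf ckqr
Final line 1: rrf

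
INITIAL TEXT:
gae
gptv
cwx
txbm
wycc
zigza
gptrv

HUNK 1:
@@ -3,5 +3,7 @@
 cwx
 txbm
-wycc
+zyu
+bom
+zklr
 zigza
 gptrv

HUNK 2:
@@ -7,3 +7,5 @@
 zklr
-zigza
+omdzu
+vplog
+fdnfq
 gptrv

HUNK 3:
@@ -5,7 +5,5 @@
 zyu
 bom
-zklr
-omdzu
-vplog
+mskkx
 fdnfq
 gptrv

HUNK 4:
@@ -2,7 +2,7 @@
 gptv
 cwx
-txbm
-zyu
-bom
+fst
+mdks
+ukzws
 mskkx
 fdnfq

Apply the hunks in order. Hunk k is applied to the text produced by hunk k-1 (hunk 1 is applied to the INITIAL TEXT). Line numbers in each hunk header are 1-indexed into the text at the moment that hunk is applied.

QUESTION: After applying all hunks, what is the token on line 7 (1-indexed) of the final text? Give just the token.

Hunk 1: at line 3 remove [wycc] add [zyu,bom,zklr] -> 9 lines: gae gptv cwx txbm zyu bom zklr zigza gptrv
Hunk 2: at line 7 remove [zigza] add [omdzu,vplog,fdnfq] -> 11 lines: gae gptv cwx txbm zyu bom zklr omdzu vplog fdnfq gptrv
Hunk 3: at line 5 remove [zklr,omdzu,vplog] add [mskkx] -> 9 lines: gae gptv cwx txbm zyu bom mskkx fdnfq gptrv
Hunk 4: at line 2 remove [txbm,zyu,bom] add [fst,mdks,ukzws] -> 9 lines: gae gptv cwx fst mdks ukzws mskkx fdnfq gptrv
Final line 7: mskkx

Answer: mskkx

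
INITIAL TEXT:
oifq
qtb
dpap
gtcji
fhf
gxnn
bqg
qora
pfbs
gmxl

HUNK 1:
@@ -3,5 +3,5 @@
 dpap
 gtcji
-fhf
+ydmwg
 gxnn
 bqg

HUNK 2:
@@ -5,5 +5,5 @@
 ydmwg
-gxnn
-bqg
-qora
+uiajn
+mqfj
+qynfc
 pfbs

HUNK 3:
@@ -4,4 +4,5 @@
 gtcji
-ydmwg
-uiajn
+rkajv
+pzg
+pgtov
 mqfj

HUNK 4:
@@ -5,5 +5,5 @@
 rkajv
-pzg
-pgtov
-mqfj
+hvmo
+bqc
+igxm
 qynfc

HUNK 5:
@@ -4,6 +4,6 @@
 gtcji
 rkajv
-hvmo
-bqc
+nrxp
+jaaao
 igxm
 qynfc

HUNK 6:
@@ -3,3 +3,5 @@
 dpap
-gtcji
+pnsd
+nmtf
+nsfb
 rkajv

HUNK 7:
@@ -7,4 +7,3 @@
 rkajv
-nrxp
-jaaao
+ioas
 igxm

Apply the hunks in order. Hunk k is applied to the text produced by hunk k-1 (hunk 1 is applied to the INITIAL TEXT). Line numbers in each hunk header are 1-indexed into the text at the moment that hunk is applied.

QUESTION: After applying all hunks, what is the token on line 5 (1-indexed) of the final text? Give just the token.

Answer: nmtf

Derivation:
Hunk 1: at line 3 remove [fhf] add [ydmwg] -> 10 lines: oifq qtb dpap gtcji ydmwg gxnn bqg qora pfbs gmxl
Hunk 2: at line 5 remove [gxnn,bqg,qora] add [uiajn,mqfj,qynfc] -> 10 lines: oifq qtb dpap gtcji ydmwg uiajn mqfj qynfc pfbs gmxl
Hunk 3: at line 4 remove [ydmwg,uiajn] add [rkajv,pzg,pgtov] -> 11 lines: oifq qtb dpap gtcji rkajv pzg pgtov mqfj qynfc pfbs gmxl
Hunk 4: at line 5 remove [pzg,pgtov,mqfj] add [hvmo,bqc,igxm] -> 11 lines: oifq qtb dpap gtcji rkajv hvmo bqc igxm qynfc pfbs gmxl
Hunk 5: at line 4 remove [hvmo,bqc] add [nrxp,jaaao] -> 11 lines: oifq qtb dpap gtcji rkajv nrxp jaaao igxm qynfc pfbs gmxl
Hunk 6: at line 3 remove [gtcji] add [pnsd,nmtf,nsfb] -> 13 lines: oifq qtb dpap pnsd nmtf nsfb rkajv nrxp jaaao igxm qynfc pfbs gmxl
Hunk 7: at line 7 remove [nrxp,jaaao] add [ioas] -> 12 lines: oifq qtb dpap pnsd nmtf nsfb rkajv ioas igxm qynfc pfbs gmxl
Final line 5: nmtf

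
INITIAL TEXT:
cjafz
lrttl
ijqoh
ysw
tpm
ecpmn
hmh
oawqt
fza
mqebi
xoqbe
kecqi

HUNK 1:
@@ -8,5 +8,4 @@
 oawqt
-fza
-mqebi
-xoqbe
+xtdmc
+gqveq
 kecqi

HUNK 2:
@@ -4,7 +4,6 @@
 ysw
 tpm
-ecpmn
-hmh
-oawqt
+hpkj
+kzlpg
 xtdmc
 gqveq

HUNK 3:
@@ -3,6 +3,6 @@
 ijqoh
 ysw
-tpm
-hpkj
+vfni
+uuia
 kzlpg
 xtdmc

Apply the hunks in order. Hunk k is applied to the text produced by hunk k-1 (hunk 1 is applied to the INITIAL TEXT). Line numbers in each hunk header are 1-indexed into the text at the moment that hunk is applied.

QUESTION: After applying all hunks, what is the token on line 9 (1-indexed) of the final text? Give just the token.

Hunk 1: at line 8 remove [fza,mqebi,xoqbe] add [xtdmc,gqveq] -> 11 lines: cjafz lrttl ijqoh ysw tpm ecpmn hmh oawqt xtdmc gqveq kecqi
Hunk 2: at line 4 remove [ecpmn,hmh,oawqt] add [hpkj,kzlpg] -> 10 lines: cjafz lrttl ijqoh ysw tpm hpkj kzlpg xtdmc gqveq kecqi
Hunk 3: at line 3 remove [tpm,hpkj] add [vfni,uuia] -> 10 lines: cjafz lrttl ijqoh ysw vfni uuia kzlpg xtdmc gqveq kecqi
Final line 9: gqveq

Answer: gqveq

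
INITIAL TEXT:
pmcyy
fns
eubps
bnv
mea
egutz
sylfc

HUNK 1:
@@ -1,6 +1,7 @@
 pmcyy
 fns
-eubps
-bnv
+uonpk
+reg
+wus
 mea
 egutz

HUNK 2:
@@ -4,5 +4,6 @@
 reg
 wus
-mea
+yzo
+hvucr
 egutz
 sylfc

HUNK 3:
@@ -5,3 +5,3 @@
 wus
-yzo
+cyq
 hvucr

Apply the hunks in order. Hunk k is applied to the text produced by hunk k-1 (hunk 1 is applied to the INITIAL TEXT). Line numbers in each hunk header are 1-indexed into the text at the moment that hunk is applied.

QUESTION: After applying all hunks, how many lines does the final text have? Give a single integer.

Hunk 1: at line 1 remove [eubps,bnv] add [uonpk,reg,wus] -> 8 lines: pmcyy fns uonpk reg wus mea egutz sylfc
Hunk 2: at line 4 remove [mea] add [yzo,hvucr] -> 9 lines: pmcyy fns uonpk reg wus yzo hvucr egutz sylfc
Hunk 3: at line 5 remove [yzo] add [cyq] -> 9 lines: pmcyy fns uonpk reg wus cyq hvucr egutz sylfc
Final line count: 9

Answer: 9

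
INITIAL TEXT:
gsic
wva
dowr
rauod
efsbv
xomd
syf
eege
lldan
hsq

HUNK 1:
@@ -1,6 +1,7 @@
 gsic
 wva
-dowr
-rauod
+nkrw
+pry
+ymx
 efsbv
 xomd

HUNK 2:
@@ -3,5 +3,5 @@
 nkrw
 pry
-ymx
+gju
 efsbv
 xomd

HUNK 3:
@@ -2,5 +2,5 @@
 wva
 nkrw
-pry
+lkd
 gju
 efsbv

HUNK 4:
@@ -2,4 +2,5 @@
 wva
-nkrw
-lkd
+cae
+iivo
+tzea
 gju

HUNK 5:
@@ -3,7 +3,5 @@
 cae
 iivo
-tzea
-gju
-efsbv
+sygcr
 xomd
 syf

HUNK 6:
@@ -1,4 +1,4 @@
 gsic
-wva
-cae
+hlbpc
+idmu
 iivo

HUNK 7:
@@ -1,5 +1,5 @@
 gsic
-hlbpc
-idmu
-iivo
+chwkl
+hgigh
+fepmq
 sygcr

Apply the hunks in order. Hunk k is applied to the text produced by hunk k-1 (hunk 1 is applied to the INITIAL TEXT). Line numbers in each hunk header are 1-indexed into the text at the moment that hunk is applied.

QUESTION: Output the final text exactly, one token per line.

Hunk 1: at line 1 remove [dowr,rauod] add [nkrw,pry,ymx] -> 11 lines: gsic wva nkrw pry ymx efsbv xomd syf eege lldan hsq
Hunk 2: at line 3 remove [ymx] add [gju] -> 11 lines: gsic wva nkrw pry gju efsbv xomd syf eege lldan hsq
Hunk 3: at line 2 remove [pry] add [lkd] -> 11 lines: gsic wva nkrw lkd gju efsbv xomd syf eege lldan hsq
Hunk 4: at line 2 remove [nkrw,lkd] add [cae,iivo,tzea] -> 12 lines: gsic wva cae iivo tzea gju efsbv xomd syf eege lldan hsq
Hunk 5: at line 3 remove [tzea,gju,efsbv] add [sygcr] -> 10 lines: gsic wva cae iivo sygcr xomd syf eege lldan hsq
Hunk 6: at line 1 remove [wva,cae] add [hlbpc,idmu] -> 10 lines: gsic hlbpc idmu iivo sygcr xomd syf eege lldan hsq
Hunk 7: at line 1 remove [hlbpc,idmu,iivo] add [chwkl,hgigh,fepmq] -> 10 lines: gsic chwkl hgigh fepmq sygcr xomd syf eege lldan hsq

Answer: gsic
chwkl
hgigh
fepmq
sygcr
xomd
syf
eege
lldan
hsq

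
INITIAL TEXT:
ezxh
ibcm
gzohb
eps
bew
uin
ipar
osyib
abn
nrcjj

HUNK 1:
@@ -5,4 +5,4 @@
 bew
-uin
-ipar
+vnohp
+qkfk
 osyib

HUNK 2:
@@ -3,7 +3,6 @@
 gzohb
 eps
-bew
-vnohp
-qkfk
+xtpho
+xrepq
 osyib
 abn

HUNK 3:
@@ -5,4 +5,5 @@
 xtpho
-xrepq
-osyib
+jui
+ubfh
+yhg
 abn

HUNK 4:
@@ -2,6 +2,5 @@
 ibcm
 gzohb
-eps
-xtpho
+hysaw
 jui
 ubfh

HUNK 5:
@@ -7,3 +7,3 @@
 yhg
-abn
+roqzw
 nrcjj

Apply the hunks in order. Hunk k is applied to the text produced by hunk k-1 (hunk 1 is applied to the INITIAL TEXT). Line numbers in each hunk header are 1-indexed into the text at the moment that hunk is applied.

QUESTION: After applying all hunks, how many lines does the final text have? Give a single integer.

Answer: 9

Derivation:
Hunk 1: at line 5 remove [uin,ipar] add [vnohp,qkfk] -> 10 lines: ezxh ibcm gzohb eps bew vnohp qkfk osyib abn nrcjj
Hunk 2: at line 3 remove [bew,vnohp,qkfk] add [xtpho,xrepq] -> 9 lines: ezxh ibcm gzohb eps xtpho xrepq osyib abn nrcjj
Hunk 3: at line 5 remove [xrepq,osyib] add [jui,ubfh,yhg] -> 10 lines: ezxh ibcm gzohb eps xtpho jui ubfh yhg abn nrcjj
Hunk 4: at line 2 remove [eps,xtpho] add [hysaw] -> 9 lines: ezxh ibcm gzohb hysaw jui ubfh yhg abn nrcjj
Hunk 5: at line 7 remove [abn] add [roqzw] -> 9 lines: ezxh ibcm gzohb hysaw jui ubfh yhg roqzw nrcjj
Final line count: 9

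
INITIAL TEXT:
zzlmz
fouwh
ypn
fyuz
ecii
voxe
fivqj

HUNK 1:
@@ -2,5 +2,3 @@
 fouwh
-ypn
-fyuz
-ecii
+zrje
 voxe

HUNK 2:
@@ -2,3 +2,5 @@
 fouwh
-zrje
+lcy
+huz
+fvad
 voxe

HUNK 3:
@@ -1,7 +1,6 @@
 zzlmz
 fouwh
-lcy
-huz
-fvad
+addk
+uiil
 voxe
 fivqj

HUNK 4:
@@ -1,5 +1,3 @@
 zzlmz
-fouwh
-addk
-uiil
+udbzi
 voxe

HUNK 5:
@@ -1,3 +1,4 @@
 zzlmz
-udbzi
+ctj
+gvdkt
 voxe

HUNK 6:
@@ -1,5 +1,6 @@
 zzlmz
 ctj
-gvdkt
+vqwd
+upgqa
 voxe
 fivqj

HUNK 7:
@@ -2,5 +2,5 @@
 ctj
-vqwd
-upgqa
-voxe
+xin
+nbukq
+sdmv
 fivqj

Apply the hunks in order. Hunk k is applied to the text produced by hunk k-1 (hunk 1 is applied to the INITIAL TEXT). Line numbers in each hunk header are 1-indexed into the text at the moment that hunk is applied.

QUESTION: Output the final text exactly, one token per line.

Answer: zzlmz
ctj
xin
nbukq
sdmv
fivqj

Derivation:
Hunk 1: at line 2 remove [ypn,fyuz,ecii] add [zrje] -> 5 lines: zzlmz fouwh zrje voxe fivqj
Hunk 2: at line 2 remove [zrje] add [lcy,huz,fvad] -> 7 lines: zzlmz fouwh lcy huz fvad voxe fivqj
Hunk 3: at line 1 remove [lcy,huz,fvad] add [addk,uiil] -> 6 lines: zzlmz fouwh addk uiil voxe fivqj
Hunk 4: at line 1 remove [fouwh,addk,uiil] add [udbzi] -> 4 lines: zzlmz udbzi voxe fivqj
Hunk 5: at line 1 remove [udbzi] add [ctj,gvdkt] -> 5 lines: zzlmz ctj gvdkt voxe fivqj
Hunk 6: at line 1 remove [gvdkt] add [vqwd,upgqa] -> 6 lines: zzlmz ctj vqwd upgqa voxe fivqj
Hunk 7: at line 2 remove [vqwd,upgqa,voxe] add [xin,nbukq,sdmv] -> 6 lines: zzlmz ctj xin nbukq sdmv fivqj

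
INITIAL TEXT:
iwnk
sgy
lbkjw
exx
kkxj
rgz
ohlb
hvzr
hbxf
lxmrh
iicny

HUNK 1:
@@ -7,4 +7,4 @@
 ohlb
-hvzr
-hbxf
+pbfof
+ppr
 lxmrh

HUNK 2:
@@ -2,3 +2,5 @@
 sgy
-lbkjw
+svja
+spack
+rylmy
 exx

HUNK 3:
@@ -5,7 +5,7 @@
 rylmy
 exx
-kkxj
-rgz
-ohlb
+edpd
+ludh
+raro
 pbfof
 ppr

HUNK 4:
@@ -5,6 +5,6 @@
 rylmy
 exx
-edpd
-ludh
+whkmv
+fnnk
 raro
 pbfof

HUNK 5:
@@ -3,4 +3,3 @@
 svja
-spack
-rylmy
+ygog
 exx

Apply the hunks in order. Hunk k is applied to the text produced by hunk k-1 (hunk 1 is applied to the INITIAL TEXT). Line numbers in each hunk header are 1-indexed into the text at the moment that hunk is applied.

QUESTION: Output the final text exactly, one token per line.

Answer: iwnk
sgy
svja
ygog
exx
whkmv
fnnk
raro
pbfof
ppr
lxmrh
iicny

Derivation:
Hunk 1: at line 7 remove [hvzr,hbxf] add [pbfof,ppr] -> 11 lines: iwnk sgy lbkjw exx kkxj rgz ohlb pbfof ppr lxmrh iicny
Hunk 2: at line 2 remove [lbkjw] add [svja,spack,rylmy] -> 13 lines: iwnk sgy svja spack rylmy exx kkxj rgz ohlb pbfof ppr lxmrh iicny
Hunk 3: at line 5 remove [kkxj,rgz,ohlb] add [edpd,ludh,raro] -> 13 lines: iwnk sgy svja spack rylmy exx edpd ludh raro pbfof ppr lxmrh iicny
Hunk 4: at line 5 remove [edpd,ludh] add [whkmv,fnnk] -> 13 lines: iwnk sgy svja spack rylmy exx whkmv fnnk raro pbfof ppr lxmrh iicny
Hunk 5: at line 3 remove [spack,rylmy] add [ygog] -> 12 lines: iwnk sgy svja ygog exx whkmv fnnk raro pbfof ppr lxmrh iicny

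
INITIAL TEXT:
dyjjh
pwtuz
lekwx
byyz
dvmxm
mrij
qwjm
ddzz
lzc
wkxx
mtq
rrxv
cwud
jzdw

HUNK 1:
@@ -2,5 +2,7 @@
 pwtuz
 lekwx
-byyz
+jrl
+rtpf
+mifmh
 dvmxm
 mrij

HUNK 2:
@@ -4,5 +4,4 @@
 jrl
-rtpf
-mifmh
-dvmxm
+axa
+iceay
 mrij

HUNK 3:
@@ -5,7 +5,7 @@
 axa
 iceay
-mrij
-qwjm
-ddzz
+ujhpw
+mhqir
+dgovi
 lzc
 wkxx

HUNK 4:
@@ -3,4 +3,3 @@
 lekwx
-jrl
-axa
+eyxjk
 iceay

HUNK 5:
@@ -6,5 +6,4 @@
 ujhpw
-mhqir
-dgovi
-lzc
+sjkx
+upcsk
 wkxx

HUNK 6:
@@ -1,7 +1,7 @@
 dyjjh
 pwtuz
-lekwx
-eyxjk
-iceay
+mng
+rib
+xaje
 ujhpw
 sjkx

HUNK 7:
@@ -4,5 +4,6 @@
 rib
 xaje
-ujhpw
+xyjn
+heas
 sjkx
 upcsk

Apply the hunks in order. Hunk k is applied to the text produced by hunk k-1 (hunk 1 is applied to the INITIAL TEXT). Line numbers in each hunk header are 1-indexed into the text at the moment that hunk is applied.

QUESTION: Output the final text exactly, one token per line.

Answer: dyjjh
pwtuz
mng
rib
xaje
xyjn
heas
sjkx
upcsk
wkxx
mtq
rrxv
cwud
jzdw

Derivation:
Hunk 1: at line 2 remove [byyz] add [jrl,rtpf,mifmh] -> 16 lines: dyjjh pwtuz lekwx jrl rtpf mifmh dvmxm mrij qwjm ddzz lzc wkxx mtq rrxv cwud jzdw
Hunk 2: at line 4 remove [rtpf,mifmh,dvmxm] add [axa,iceay] -> 15 lines: dyjjh pwtuz lekwx jrl axa iceay mrij qwjm ddzz lzc wkxx mtq rrxv cwud jzdw
Hunk 3: at line 5 remove [mrij,qwjm,ddzz] add [ujhpw,mhqir,dgovi] -> 15 lines: dyjjh pwtuz lekwx jrl axa iceay ujhpw mhqir dgovi lzc wkxx mtq rrxv cwud jzdw
Hunk 4: at line 3 remove [jrl,axa] add [eyxjk] -> 14 lines: dyjjh pwtuz lekwx eyxjk iceay ujhpw mhqir dgovi lzc wkxx mtq rrxv cwud jzdw
Hunk 5: at line 6 remove [mhqir,dgovi,lzc] add [sjkx,upcsk] -> 13 lines: dyjjh pwtuz lekwx eyxjk iceay ujhpw sjkx upcsk wkxx mtq rrxv cwud jzdw
Hunk 6: at line 1 remove [lekwx,eyxjk,iceay] add [mng,rib,xaje] -> 13 lines: dyjjh pwtuz mng rib xaje ujhpw sjkx upcsk wkxx mtq rrxv cwud jzdw
Hunk 7: at line 4 remove [ujhpw] add [xyjn,heas] -> 14 lines: dyjjh pwtuz mng rib xaje xyjn heas sjkx upcsk wkxx mtq rrxv cwud jzdw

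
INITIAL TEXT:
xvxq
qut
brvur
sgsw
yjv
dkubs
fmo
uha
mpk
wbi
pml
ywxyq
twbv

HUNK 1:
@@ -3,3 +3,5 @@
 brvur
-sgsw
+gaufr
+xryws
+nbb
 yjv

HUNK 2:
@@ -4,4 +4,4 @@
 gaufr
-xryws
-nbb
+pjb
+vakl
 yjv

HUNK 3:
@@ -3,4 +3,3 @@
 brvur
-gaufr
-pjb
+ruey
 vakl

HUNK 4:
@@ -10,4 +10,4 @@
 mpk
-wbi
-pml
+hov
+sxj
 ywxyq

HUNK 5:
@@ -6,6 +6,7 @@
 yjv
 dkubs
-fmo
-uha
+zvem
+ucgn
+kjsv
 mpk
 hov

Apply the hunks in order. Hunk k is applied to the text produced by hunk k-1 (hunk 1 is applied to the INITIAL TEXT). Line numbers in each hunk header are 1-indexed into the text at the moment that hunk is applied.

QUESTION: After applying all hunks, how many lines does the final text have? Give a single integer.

Hunk 1: at line 3 remove [sgsw] add [gaufr,xryws,nbb] -> 15 lines: xvxq qut brvur gaufr xryws nbb yjv dkubs fmo uha mpk wbi pml ywxyq twbv
Hunk 2: at line 4 remove [xryws,nbb] add [pjb,vakl] -> 15 lines: xvxq qut brvur gaufr pjb vakl yjv dkubs fmo uha mpk wbi pml ywxyq twbv
Hunk 3: at line 3 remove [gaufr,pjb] add [ruey] -> 14 lines: xvxq qut brvur ruey vakl yjv dkubs fmo uha mpk wbi pml ywxyq twbv
Hunk 4: at line 10 remove [wbi,pml] add [hov,sxj] -> 14 lines: xvxq qut brvur ruey vakl yjv dkubs fmo uha mpk hov sxj ywxyq twbv
Hunk 5: at line 6 remove [fmo,uha] add [zvem,ucgn,kjsv] -> 15 lines: xvxq qut brvur ruey vakl yjv dkubs zvem ucgn kjsv mpk hov sxj ywxyq twbv
Final line count: 15

Answer: 15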